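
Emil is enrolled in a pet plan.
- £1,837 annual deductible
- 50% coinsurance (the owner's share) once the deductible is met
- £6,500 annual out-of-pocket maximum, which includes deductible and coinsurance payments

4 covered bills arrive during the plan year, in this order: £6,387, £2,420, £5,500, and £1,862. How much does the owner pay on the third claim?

Claim 1 — £6,387: £1,837 to deductible, leaving £4,550; 50% of £4,550 = £2,275. Cost to owner: £4,112. OOP to date £4,112.
Claim 2 — £2,420: deductible already satisfied, so owner's share is 50% × £2,420 = £1,210. Cost to owner: £1,210. OOP to date £5,322.
Claim 3 — £5,500: deductible already satisfied, so owner's share is 50% × £5,500 = £2,750. That would push OOP to £8,072, over the £6,500 cap, so owner pays £6,500 − £5,322 = £1,178.

£1,178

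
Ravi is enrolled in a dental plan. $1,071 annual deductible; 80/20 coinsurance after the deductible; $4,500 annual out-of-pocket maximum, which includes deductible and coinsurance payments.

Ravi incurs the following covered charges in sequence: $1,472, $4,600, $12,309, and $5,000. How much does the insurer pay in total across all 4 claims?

#1 ($1,472): $1,071 finishes the deductible; $401 goes to coinsurance; coinsurance $401 × 20% = $80.20. Cost to patient: $1,151.20. OOP to date $1,151.20. Insurer: $1,472 − $1,151.20 = $320.80.
#2 ($4,600): deductible already satisfied, so patient's share is 20% × $4,600 = $920. Patient pays $920; OOP now $2,071.20. Plan pays $4,600 − $920 = $3,680.
#3 ($12,309): deductible met; 20% of $12,309 = $2,461.80. That would push OOP to $4,533, over the $4,500 cap, so patient pays $4,500 − $2,071.20 = $2,428.80. Plan pays $12,309 − $2,428.80 = $9,880.20.
#4 ($5,000): deductible met; 20% of $5,000 = $1,000. That would push OOP to $5,500, over the $4,500 cap, so patient pays $4,500 − $4,500 = $0. Plan pays $5,000 − $0 = $5,000.
Insurer total = bills − patient's total = $23,381 − $4,500 = $18,881.

$18,881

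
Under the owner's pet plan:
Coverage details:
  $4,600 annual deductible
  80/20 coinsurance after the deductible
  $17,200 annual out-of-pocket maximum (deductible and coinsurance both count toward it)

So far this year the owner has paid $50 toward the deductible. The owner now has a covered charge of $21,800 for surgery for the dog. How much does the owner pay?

Deductible still to meet: $4,600 − $50 = $4,550.
After the $4,550 deductible portion, $21,800 − $4,550 = $17,250 is subject to coinsurance.
20% of $17,250 = $3,450 falls to the owner.
That puts the owner's cost at $4,550 + $3,450 = $8,000 before any cap.
Cumulative spending $50 + $8,000 = $8,050 stays under the $17,200 maximum.

$8,000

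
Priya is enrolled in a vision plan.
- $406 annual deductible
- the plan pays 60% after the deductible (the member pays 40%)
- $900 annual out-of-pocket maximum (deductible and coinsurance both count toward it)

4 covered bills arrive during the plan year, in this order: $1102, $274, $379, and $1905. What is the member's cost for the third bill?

Claim 1 — $1102: $406 to deductible, leaving $696; 40% of $696 = $278.40. Member pays $684.40; OOP now $684.40.
Claim 2 — $274: deductible met; 40% of $274 = $109.60. Member owes $109.60 (running OOP $794).
Claim 3 — $379: deductible already satisfied, so member's share is 40% × $379 = $151.60. That would push OOP to $945.60, over the $900 cap, so member pays $900 − $794 = $106.

$106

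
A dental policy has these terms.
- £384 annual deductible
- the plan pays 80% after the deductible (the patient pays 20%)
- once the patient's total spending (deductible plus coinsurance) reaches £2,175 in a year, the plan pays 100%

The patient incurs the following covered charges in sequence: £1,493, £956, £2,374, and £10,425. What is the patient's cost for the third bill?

Bill 1, £1,493: deductible takes £384, £1,109 remains; patient's 20% is £221.80. Cost to patient: £605.80. OOP to date £605.80.
Bill 2, £956: 20% coinsurance on £956 = £191.20. Patient pays £191.20; OOP now £797.
Bill 3, £2,374: deductible already satisfied, so patient's share is 20% × £2,374 = £474.80. Cost to patient: £474.80. OOP to date £1,271.80.

£474.80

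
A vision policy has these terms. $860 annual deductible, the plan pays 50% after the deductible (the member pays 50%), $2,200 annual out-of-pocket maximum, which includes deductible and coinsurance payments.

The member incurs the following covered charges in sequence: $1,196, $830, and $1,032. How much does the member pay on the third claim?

$516

#1 ($1,196): $860 to deductible, leaving $336; member's 50% is $168. Member pays $1,028; OOP now $1,028.
#2 ($830): deductible met; 50% of $830 = $415. Member pays $415; OOP now $1,443.
#3 ($1,032): deductible met; 50% of $1,032 = $516. Cost to member: $516. OOP to date $1,959.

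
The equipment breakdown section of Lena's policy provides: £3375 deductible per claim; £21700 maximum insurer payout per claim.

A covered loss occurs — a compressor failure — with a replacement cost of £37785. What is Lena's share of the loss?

£16085

Less the £3375 deductible: £37785 − £3375 = £34410.
Since £34410 > £21700, the payout is capped at £21700.
Out of pocket: £37785 − £21700 = £16085.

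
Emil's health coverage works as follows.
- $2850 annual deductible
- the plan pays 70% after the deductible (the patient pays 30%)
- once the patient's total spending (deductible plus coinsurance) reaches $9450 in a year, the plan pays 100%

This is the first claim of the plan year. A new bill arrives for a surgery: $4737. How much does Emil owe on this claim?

The full $2850 deductible is still open; $2850 of this bill applies to it.
The remaining $1887 (= $4737 − $2850) moves to coinsurance.
30% of $1887 = $566.10 falls to the patient.
So the patient owes $2850 + $566.10 = $3416.10 before any cap.
Year-to-date out-of-pocket becomes $0 + $3416.10 = $3416.10, still under the $9450 maximum, so no cap applies.

$3416.10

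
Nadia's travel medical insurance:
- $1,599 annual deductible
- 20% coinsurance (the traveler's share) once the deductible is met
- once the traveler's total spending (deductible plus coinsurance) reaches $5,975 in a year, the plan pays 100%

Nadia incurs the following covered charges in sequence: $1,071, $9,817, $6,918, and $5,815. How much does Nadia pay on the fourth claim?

#1 ($1,071): entire amount goes to the deductible. Traveler owes $1,071 (running OOP $1,071).
#2 ($9,817): deductible takes $528, $9,289 remains; traveler's 20% is $1,857.80. Traveler owes $2,385.80 (running OOP $3,456.80).
#3 ($6,918): deductible already satisfied, so traveler's share is 20% × $6,918 = $1,383.60. Cost to traveler: $1,383.60. OOP to date $4,840.40.
#4 ($5,815): deductible met; 20% of $5,815 = $1,163. OOP would hit $6,003.40 > $5,975, so the cap limits the traveler to $5,975 − $4,840.40 = $1,134.60.

$1,134.60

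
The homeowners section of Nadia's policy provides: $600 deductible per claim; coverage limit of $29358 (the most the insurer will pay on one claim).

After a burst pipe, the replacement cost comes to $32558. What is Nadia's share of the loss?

After the deductible, $32558 − $600 = $31958 remains.
$31958 exceeds the $29358 limit, so the insurer pays the limit: $29358.
Out of pocket: $32558 − $29358 = $3200.

$3200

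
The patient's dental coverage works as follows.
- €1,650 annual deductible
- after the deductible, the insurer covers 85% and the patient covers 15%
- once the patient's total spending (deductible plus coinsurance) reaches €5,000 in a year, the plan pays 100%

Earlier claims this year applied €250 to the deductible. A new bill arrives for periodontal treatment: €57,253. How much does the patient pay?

€4,750

Deductible still to meet: €1,650 − €250 = €1,400.
The remaining €55,853 (= €57,253 − €1,400) moves to coinsurance.
15% of €55,853 = €8,377.95 falls to the patient.
So the patient owes €1,400 + €8,377.95 = €9,777.95 before any cap.
Adding €9,777.95 to the €250 already spent would give €10,027.95, which exceeds the €5,000 cap; the patient pays just €5,000 − €250 = €4,750.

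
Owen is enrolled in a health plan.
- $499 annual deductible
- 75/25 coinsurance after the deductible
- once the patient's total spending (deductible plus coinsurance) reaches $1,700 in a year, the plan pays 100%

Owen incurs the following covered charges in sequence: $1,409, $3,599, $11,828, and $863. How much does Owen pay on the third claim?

$73.75

Claim 1 ($1,409): deductible takes $499, $910 remains; 25% of $910 = $227.50. Patient pays $726.50; OOP now $726.50.
Claim 2 ($3,599): 25% coinsurance on $3,599 = $899.75. Cost to patient: $899.75. OOP to date $1,626.25.
Claim 3 ($11,828): deductible met; 25% of $11,828 = $2,957. OOP would hit $4,583.25 > $1,700, so the cap limits the patient to $1,700 − $1,626.25 = $73.75.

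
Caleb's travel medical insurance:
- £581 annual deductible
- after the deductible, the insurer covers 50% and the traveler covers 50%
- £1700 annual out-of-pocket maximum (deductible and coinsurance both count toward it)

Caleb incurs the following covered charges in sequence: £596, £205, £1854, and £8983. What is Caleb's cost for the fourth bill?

Bill 1, £596: £581 finishes the deductible; £15 goes to coinsurance; coinsurance £15 × 50% = £7.50. Traveler pays £588.50; OOP now £588.50.
Bill 2, £205: deductible met; 50% of £205 = £102.50. Traveler pays £102.50; OOP now £691.
Bill 3, £1854: 50% coinsurance on £1854 = £927. Cost to traveler: £927. OOP to date £1618.
Bill 4, £8983: 50% coinsurance on £8983 = £4491.50. That would push OOP to £6109.50, over the £1700 cap, so traveler pays £1700 − £1618 = £82.

£82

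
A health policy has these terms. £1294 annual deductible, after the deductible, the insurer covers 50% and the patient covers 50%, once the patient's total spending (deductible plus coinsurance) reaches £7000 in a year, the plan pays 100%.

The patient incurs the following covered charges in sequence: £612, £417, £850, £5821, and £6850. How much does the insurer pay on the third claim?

£292.50

Claim 1 (£612): fully absorbed by the deductible. Cost to patient: £612. OOP to date £612. Insurer: £612 − £612 = £0.
Claim 2 (£417): fully absorbed by the deductible. Patient pays £417; OOP now £1029. Insurer: £417 − £417 = £0.
Claim 3 (£850): deductible takes £265, £585 remains; coinsurance £585 × 50% = £292.50. Patient pays £557.50; OOP now £1586.50. Plan pays £850 − £557.50 = £292.50.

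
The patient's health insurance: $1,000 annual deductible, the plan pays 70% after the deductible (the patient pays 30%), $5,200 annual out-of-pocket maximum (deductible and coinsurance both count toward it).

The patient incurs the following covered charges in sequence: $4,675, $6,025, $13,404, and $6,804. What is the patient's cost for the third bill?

#1 ($4,675): $1,000 finishes the deductible; $3,675 goes to coinsurance; patient's 30% is $1,102.50. Patient pays $2,102.50; OOP now $2,102.50.
#2 ($6,025): deductible already satisfied, so patient's share is 30% × $6,025 = $1,807.50. Patient pays $1,807.50; OOP now $3,910.
#3 ($13,404): deductible already satisfied, so patient's share is 30% × $13,404 = $4,021.20. Adding that to $3,910 gives $7,931.20, past the $5,200 cap; patient pays only $5,200 − $3,910 = $1,290.

$1,290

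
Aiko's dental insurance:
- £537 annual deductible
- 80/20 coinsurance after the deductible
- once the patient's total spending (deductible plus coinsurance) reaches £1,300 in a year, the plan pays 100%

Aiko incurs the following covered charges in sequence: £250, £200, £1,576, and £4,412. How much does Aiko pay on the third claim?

£384.80

Claim 1 (£250): entire amount goes to the deductible. Cost to patient: £250. OOP to date £250.
Claim 2 (£200): entire amount goes to the deductible. Patient pays £200; OOP now £450.
Claim 3 (£1,576): deductible takes £87, £1,489 remains; patient's 20% is £297.80. Patient owes £384.80 (running OOP £834.80).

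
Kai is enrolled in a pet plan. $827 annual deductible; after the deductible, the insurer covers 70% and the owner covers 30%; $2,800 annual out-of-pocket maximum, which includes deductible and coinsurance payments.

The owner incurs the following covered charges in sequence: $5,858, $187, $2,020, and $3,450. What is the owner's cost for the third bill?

Claim 1 — $5,858: $827 finishes the deductible; $5,031 goes to coinsurance; 30% of $5,031 = $1,509.30. Cost to owner: $2,336.30. OOP to date $2,336.30.
Claim 2 — $187: deductible met; 30% of $187 = $56.10. Owner pays $56.10; OOP now $2,392.40.
Claim 3 — $2,020: deductible already satisfied, so owner's share is 30% × $2,020 = $606. OOP would hit $2,998.40 > $2,800, so the cap limits the owner to $2,800 − $2,392.40 = $407.60.

$407.60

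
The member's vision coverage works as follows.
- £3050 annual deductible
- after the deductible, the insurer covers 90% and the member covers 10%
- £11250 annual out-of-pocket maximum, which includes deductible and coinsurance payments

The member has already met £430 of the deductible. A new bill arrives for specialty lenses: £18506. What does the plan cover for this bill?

Deductible still to meet: £3050 − £430 = £2620.
The remaining £15886 (= £18506 − £2620) moves to coinsurance.
Coinsurance: £15886 × 10% = £1588.60.
So the member owes £2620 + £1588.60 = £4208.60 before any cap.
Total out-of-pocket so far would be £430 + £4208.60 = £4638.60, below the £11250 cap — no reduction.
Insurer pays the balance: £18506 − £4208.60 = £14297.40.

£14297.40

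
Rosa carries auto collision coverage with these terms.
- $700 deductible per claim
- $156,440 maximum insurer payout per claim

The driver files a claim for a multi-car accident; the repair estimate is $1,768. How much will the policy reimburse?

$1,068

Less the $700 deductible: $1,768 − $700 = $1,068.
$1,068 is within the $156,440 limit, so the insurer pays $1,068.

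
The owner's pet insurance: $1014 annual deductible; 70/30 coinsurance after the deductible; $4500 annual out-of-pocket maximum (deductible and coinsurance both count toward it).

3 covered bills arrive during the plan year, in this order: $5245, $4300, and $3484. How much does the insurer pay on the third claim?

Claim 1 — $5245: $1014 to deductible, leaving $4231; owner's 30% is $1269.30. Owner pays $2283.30; OOP now $2283.30. Plan pays $5245 − $2283.30 = $2961.70.
Claim 2 — $4300: deductible already satisfied, so owner's share is 30% × $4300 = $1290. Cost to owner: $1290. OOP to date $3573.30. Insurer: $4300 − $1290 = $3010.
Claim 3 — $3484: deductible met; 30% of $3484 = $1045.20. OOP would hit $4618.50 > $4500, so the cap limits the owner to $4500 − $3573.30 = $926.70. Plan pays $3484 − $926.70 = $2557.30.

$2557.30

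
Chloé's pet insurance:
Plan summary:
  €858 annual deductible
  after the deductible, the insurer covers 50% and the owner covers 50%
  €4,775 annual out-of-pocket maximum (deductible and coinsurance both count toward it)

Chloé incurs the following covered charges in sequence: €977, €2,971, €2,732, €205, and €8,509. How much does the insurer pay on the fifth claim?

€7,605.50

#1 (€977): deductible takes €858, €119 remains; owner's 50% is €59.50. Cost to owner: €917.50. OOP to date €917.50. Insurer: €977 − €917.50 = €59.50.
#2 (€2,971): deductible already satisfied, so owner's share is 50% × €2,971 = €1,485.50. Owner pays €1,485.50; OOP now €2,403. Plan pays €2,971 − €1,485.50 = €1,485.50.
#3 (€2,732): deductible met; 50% of €2,732 = €1,366. Owner owes €1,366 (running OOP €3,769). Insurer: €2,732 − €1,366 = €1,366.
#4 (€205): deductible met; 50% of €205 = €102.50. Owner owes €102.50 (running OOP €3,871.50). Plan pays €205 − €102.50 = €102.50.
#5 (€8,509): deductible already satisfied, so owner's share is 50% × €8,509 = €4,254.50. That would push OOP to €8,126, over the €4,775 cap, so owner pays €4,775 − €3,871.50 = €903.50. Insurer: €8,509 − €903.50 = €7,605.50.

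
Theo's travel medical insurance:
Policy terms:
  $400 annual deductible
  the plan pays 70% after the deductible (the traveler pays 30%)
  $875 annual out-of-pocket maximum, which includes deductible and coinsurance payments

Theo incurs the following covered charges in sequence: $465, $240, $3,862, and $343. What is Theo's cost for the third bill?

Claim 1 ($465): deductible takes $400, $65 remains; traveler's 30% is $19.50. Cost to traveler: $419.50. OOP to date $419.50.
Claim 2 ($240): 30% coinsurance on $240 = $72. Traveler pays $72; OOP now $491.50.
Claim 3 ($3,862): deductible already satisfied, so traveler's share is 30% × $3,862 = $1,158.60. Adding that to $491.50 gives $1,650.10, past the $875 cap; traveler pays only $875 − $491.50 = $383.50.

$383.50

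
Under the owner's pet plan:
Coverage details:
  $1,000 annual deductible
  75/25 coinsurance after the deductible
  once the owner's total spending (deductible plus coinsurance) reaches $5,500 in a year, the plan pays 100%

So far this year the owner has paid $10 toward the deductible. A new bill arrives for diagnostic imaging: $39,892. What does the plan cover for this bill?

Remaining deductible: $1,000 − $10 = $990.
That leaves $39,892 − $990 = $38,902 for coinsurance.
Owner's 25% share of $38,902 is $9,725.50.
That puts the owner's cost at $990 + $9,725.50 = $10,715.50 before any cap.
That would bring total out-of-pocket to $10,725.50, past the $5,500 cap. The owner is capped at $5,500 − $10 = $5,490 on this claim.
The insurer covers the remainder: $39,892 − $5,490 = $34,402.

$34,402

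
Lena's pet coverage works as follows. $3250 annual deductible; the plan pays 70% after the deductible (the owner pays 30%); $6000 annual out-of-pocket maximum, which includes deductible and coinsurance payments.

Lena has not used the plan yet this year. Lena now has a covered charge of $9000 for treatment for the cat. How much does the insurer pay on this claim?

$4025

The full $3250 deductible is still open; $3250 of this bill applies to it.
That leaves $9000 − $3250 = $5750 for coinsurance.
Coinsurance: $5750 × 30% = $1725.
That puts the owner's cost at $3250 + $1725 = $4975 before any cap.
Total out-of-pocket so far would be $0 + $4975 = $4975, below the $6000 cap — no reduction.
Insurer pays the balance: $9000 − $4975 = $4025.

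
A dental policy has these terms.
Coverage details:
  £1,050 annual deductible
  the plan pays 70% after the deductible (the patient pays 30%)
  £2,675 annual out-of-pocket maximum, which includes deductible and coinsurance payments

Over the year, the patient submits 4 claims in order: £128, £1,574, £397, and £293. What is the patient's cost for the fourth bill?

£87.90

Claim 1 — £128: all of it applies to the deductible. Patient pays £128; OOP now £128.
Claim 2 — £1,574: £922 finishes the deductible; £652 goes to coinsurance; 30% of £652 = £195.60. Patient pays £1,117.60; OOP now £1,245.60.
Claim 3 — £397: deductible already satisfied, so patient's share is 30% × £397 = £119.10. Patient pays £119.10; OOP now £1,364.70.
Claim 4 — £293: 30% coinsurance on £293 = £87.90. Cost to patient: £87.90. OOP to date £1,452.60.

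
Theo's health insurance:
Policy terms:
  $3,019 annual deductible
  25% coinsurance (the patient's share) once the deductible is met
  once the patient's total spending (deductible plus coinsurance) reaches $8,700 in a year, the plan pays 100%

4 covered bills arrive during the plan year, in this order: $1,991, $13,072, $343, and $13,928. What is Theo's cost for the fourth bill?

$2,584.25

#1 ($1,991): entire amount goes to the deductible. Patient pays $1,991; OOP now $1,991.
#2 ($13,072): deductible takes $1,028, $12,044 remains; patient's 25% is $3,011. Cost to patient: $4,039. OOP to date $6,030.
#3 ($343): deductible met; 25% of $343 = $85.75. Patient owes $85.75 (running OOP $6,115.75).
#4 ($13,928): 25% coinsurance on $13,928 = $3,482. Adding that to $6,115.75 gives $9,597.75, past the $8,700 cap; patient pays only $8,700 − $6,115.75 = $2,584.25.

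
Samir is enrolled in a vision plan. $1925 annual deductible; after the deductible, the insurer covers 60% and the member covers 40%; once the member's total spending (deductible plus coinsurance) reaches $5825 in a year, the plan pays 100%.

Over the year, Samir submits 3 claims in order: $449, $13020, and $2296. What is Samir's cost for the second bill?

Bill 1, $449: all of it applies to the deductible. Member pays $449; OOP now $449.
Bill 2, $13020: $1476 to deductible, leaving $11544; 40% of $11544 = $4617.60. Claim cost before the cap: $1476 + $4617.60 = $6093.60. OOP would hit $6542.60 > $5825, so the cap limits the member to $5825 − $449 = $5376.

$5376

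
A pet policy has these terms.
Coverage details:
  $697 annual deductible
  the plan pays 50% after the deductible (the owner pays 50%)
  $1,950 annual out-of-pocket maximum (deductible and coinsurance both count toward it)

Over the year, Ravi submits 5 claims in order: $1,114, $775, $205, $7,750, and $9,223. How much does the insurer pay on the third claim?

$102.50

#1 ($1,114): $697 to deductible, leaving $417; coinsurance $417 × 50% = $208.50. Owner pays $905.50; OOP now $905.50. Plan pays $1,114 − $905.50 = $208.50.
#2 ($775): deductible met; 50% of $775 = $387.50. Owner owes $387.50 (running OOP $1,293). Insurer: $775 − $387.50 = $387.50.
#3 ($205): deductible already satisfied, so owner's share is 50% × $205 = $102.50. Cost to owner: $102.50. OOP to date $1,395.50. Plan pays $205 − $102.50 = $102.50.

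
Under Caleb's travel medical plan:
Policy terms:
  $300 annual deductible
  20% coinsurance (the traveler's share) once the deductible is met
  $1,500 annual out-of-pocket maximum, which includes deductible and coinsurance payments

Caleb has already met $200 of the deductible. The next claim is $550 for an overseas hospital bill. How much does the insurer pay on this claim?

$360

Remaining deductible: $300 − $200 = $100.
The remaining $450 (= $550 − $100) moves to coinsurance.
Coinsurance: $450 × 20% = $90.
That puts the traveler's cost at $100 + $90 = $190 before any cap.
Total out-of-pocket so far would be $200 + $190 = $390, below the $1,500 cap — no reduction.
The plan picks up $550 − $190 = $360.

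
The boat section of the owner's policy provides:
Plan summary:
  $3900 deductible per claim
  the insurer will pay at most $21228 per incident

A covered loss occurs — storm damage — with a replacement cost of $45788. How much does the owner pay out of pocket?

$24560

Subtract the deductible: $45788 − $3900 = $41888.
Since $41888 > $21228, the payout is capped at $21228.
The owner bears the rest of the original loss: $45788 − $21228 = $24560.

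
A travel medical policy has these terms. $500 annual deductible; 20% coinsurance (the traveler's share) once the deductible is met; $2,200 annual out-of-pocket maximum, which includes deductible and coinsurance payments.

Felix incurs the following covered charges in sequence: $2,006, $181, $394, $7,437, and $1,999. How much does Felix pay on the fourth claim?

Claim 1 — $2,006: $500 finishes the deductible; $1,506 goes to coinsurance; coinsurance $1,506 × 20% = $301.20. Traveler pays $801.20; OOP now $801.20.
Claim 2 — $181: deductible already satisfied, so traveler's share is 20% × $181 = $36.20. Cost to traveler: $36.20. OOP to date $837.40.
Claim 3 — $394: 20% coinsurance on $394 = $78.80. Cost to traveler: $78.80. OOP to date $916.20.
Claim 4 — $7,437: 20% coinsurance on $7,437 = $1,487.40. Adding that to $916.20 gives $2,403.60, past the $2,200 cap; traveler pays only $2,200 − $916.20 = $1,283.80.

$1,283.80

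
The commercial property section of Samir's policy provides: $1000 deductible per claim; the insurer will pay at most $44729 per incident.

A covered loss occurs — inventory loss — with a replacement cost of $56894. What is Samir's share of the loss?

$12165

Less the $1000 deductible: $56894 − $1000 = $55894.
$55894 exceeds the $44729 limit, so the insurer pays the limit: $44729.
Business's share is the uncovered remainder: $56894 − $44729 = $12165.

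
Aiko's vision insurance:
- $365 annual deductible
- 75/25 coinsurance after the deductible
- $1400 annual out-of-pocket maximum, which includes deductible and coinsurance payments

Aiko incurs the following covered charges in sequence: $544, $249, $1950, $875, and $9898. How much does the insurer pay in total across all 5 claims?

$12116

Bill 1, $544: $365 finishes the deductible; $179 goes to coinsurance; member's 25% is $44.75. Member pays $409.75; OOP now $409.75. Insurer: $544 − $409.75 = $134.25.
Bill 2, $249: deductible met; 25% of $249 = $62.25. Member owes $62.25 (running OOP $472). Plan pays $249 − $62.25 = $186.75.
Bill 3, $1950: 25% coinsurance on $1950 = $487.50. Cost to member: $487.50. OOP to date $959.50. Plan pays $1950 − $487.50 = $1462.50.
Bill 4, $875: 25% coinsurance on $875 = $218.75. Cost to member: $218.75. OOP to date $1178.25. Plan pays $875 − $218.75 = $656.25.
Bill 5, $9898: deductible met; 25% of $9898 = $2474.50. That would push OOP to $3652.75, over the $1400 cap, so member pays $1400 − $1178.25 = $221.75. Plan pays $9898 − $221.75 = $9676.25.
Insurer total: $134.25 + $186.75 + $1462.50 + $656.25 + $9676.25 = $12116.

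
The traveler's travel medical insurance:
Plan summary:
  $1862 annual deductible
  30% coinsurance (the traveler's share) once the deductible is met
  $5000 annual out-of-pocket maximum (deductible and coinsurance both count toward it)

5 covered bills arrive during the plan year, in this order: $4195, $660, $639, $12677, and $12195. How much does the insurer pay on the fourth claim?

#1 ($4195): $1862 to deductible, leaving $2333; traveler's 30% is $699.90. Traveler pays $2561.90; OOP now $2561.90. Insurer: $4195 − $2561.90 = $1633.10.
#2 ($660): deductible already satisfied, so traveler's share is 30% × $660 = $198. Cost to traveler: $198. OOP to date $2759.90. Plan pays $660 − $198 = $462.
#3 ($639): 30% coinsurance on $639 = $191.70. Cost to traveler: $191.70. OOP to date $2951.60. Insurer: $639 − $191.70 = $447.30.
#4 ($12677): deductible already satisfied, so traveler's share is 30% × $12677 = $3803.10. OOP would hit $6754.70 > $5000, so the cap limits the traveler to $5000 − $2951.60 = $2048.40. Insurer: $12677 − $2048.40 = $10628.60.

$10628.60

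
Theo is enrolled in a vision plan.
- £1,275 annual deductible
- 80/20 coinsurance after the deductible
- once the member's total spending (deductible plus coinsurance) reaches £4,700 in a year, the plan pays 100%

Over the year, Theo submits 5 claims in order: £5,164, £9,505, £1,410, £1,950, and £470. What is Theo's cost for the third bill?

£282

Bill 1, £5,164: £1,275 finishes the deductible; £3,889 goes to coinsurance; 20% of £3,889 = £777.80. Member pays £2,052.80; OOP now £2,052.80.
Bill 2, £9,505: deductible already satisfied, so member's share is 20% × £9,505 = £1,901. Member pays £1,901; OOP now £3,953.80.
Bill 3, £1,410: deductible met; 20% of £1,410 = £282. Member owes £282 (running OOP £4,235.80).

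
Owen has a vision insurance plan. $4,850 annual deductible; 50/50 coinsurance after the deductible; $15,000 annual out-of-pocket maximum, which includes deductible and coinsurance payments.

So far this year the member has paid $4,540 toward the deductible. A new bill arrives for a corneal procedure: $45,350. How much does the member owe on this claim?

$4,540 of the $4,850 deductible is already met, leaving $310.
After the $310 deductible portion, $45,350 − $310 = $45,040 is subject to coinsurance.
Member's 50% share of $45,040 is $22,520.
That puts the member's cost at $310 + $22,520 = $22,830 before any cap.
Adding $22,830 to the $4,540 already spent would give $27,370, which exceeds the $15,000 cap; the member pays just $15,000 − $4,540 = $10,460.

$10,460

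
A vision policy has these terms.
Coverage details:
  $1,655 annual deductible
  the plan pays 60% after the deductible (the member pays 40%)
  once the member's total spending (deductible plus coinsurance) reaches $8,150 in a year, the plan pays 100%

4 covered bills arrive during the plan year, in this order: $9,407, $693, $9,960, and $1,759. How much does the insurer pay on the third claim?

#1 ($9,407): $1,655 finishes the deductible; $7,752 goes to coinsurance; coinsurance $7,752 × 40% = $3,100.80. Cost to member: $4,755.80. OOP to date $4,755.80. Plan pays $9,407 − $4,755.80 = $4,651.20.
#2 ($693): deductible met; 40% of $693 = $277.20. Member owes $277.20 (running OOP $5,033). Insurer: $693 − $277.20 = $415.80.
#3 ($9,960): deductible already satisfied, so member's share is 40% × $9,960 = $3,984. That would push OOP to $9,017, over the $8,150 cap, so member pays $8,150 − $5,033 = $3,117. Plan pays $9,960 − $3,117 = $6,843.

$6,843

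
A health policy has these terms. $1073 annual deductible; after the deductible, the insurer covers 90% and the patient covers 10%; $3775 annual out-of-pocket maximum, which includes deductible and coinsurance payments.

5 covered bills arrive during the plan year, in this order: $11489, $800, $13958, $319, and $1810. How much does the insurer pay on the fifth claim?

Bill 1, $11489: $1073 to deductible, leaving $10416; 10% of $10416 = $1041.60. Patient pays $2114.60; OOP now $2114.60. Plan pays $11489 − $2114.60 = $9374.40.
Bill 2, $800: deductible already satisfied, so patient's share is 10% × $800 = $80. Cost to patient: $80. OOP to date $2194.60. Insurer: $800 − $80 = $720.
Bill 3, $13958: deductible met; 10% of $13958 = $1395.80. Patient pays $1395.80; OOP now $3590.40. Insurer: $13958 − $1395.80 = $12562.20.
Bill 4, $319: deductible met; 10% of $319 = $31.90. Patient pays $31.90; OOP now $3622.30. Plan pays $319 − $31.90 = $287.10.
Bill 5, $1810: deductible met; 10% of $1810 = $181. Adding that to $3622.30 gives $3803.30, past the $3775 cap; patient pays only $3775 − $3622.30 = $152.70. Insurer: $1810 − $152.70 = $1657.30.

$1657.30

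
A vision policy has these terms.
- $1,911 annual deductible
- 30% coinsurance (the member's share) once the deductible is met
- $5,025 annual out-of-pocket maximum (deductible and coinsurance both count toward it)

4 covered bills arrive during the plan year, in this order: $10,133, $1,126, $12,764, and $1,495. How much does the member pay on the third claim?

$309.60

#1 ($10,133): $1,911 finishes the deductible; $8,222 goes to coinsurance; member's 30% is $2,466.60. Cost to member: $4,377.60. OOP to date $4,377.60.
#2 ($1,126): 30% coinsurance on $1,126 = $337.80. Cost to member: $337.80. OOP to date $4,715.40.
#3 ($12,764): deductible already satisfied, so member's share is 30% × $12,764 = $3,829.20. OOP would hit $8,544.60 > $5,025, so the cap limits the member to $5,025 − $4,715.40 = $309.60.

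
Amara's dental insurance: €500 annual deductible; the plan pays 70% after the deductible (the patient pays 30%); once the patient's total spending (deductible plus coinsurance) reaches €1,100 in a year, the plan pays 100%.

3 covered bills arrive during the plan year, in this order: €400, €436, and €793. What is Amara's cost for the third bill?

#1 (€400): fully absorbed by the deductible. Cost to patient: €400. OOP to date €400.
#2 (€436): deductible takes €100, €336 remains; coinsurance €336 × 30% = €100.80. Cost to patient: €200.80. OOP to date €600.80.
#3 (€793): deductible already satisfied, so patient's share is 30% × €793 = €237.90. Cost to patient: €237.90. OOP to date €838.70.

€237.90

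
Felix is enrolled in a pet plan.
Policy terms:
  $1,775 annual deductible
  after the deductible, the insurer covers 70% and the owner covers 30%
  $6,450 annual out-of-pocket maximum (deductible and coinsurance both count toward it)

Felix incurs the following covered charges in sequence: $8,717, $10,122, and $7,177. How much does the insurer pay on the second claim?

#1 ($8,717): $1,775 to deductible, leaving $6,942; coinsurance $6,942 × 30% = $2,082.60. Cost to owner: $3,857.60. OOP to date $3,857.60. Plan pays $8,717 − $3,857.60 = $4,859.40.
#2 ($10,122): deductible already satisfied, so owner's share is 30% × $10,122 = $3,036.60. OOP would hit $6,894.20 > $6,450, so the cap limits the owner to $6,450 − $3,857.60 = $2,592.40. Plan pays $10,122 − $2,592.40 = $7,529.60.

$7,529.60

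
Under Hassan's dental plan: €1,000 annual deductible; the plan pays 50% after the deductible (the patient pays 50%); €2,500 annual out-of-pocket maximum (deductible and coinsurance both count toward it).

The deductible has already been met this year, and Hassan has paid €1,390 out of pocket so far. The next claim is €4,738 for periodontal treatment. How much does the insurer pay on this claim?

With the deductible met, the entire €4,738 is subject to coinsurance.
Patient's 50% share of €4,738 is €2,369.
Adding €2,369 to the €1,390 already spent would give €3,759, which exceeds the €2,500 cap; the patient pays just €2,500 − €1,390 = €1,110.
Insurer pays the balance: €4,738 − €1,110 = €3,628.

€3,628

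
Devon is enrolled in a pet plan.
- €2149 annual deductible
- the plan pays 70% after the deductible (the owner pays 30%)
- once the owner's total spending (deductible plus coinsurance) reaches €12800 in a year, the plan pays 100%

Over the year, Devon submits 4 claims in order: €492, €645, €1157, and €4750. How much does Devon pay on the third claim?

Bill 1, €492: fully absorbed by the deductible. Owner owes €492 (running OOP €492).
Bill 2, €645: fully absorbed by the deductible. Owner pays €645; OOP now €1137.
Bill 3, €1157: €1012 to deductible, leaving €145; owner's 30% is €43.50. Cost to owner: €1055.50. OOP to date €2192.50.

€1055.50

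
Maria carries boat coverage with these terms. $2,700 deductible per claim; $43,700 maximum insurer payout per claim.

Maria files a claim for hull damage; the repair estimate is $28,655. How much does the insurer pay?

$25,955

Less the $2,700 deductible: $28,655 − $2,700 = $25,955.
That's under the $43,700 cap, so the insurer reimburses the full $25,955.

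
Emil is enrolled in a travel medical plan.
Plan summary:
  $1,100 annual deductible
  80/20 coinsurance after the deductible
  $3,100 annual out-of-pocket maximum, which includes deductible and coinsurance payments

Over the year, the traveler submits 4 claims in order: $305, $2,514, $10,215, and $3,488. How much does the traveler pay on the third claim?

$1,656.20

Claim 1 ($305): all of it applies to the deductible. Traveler owes $305 (running OOP $305).
Claim 2 ($2,514): $795 to deductible, leaving $1,719; traveler's 20% is $343.80. Cost to traveler: $1,138.80. OOP to date $1,443.80.
Claim 3 ($10,215): deductible met; 20% of $10,215 = $2,043. That would push OOP to $3,486.80, over the $3,100 cap, so traveler pays $3,100 − $1,443.80 = $1,656.20.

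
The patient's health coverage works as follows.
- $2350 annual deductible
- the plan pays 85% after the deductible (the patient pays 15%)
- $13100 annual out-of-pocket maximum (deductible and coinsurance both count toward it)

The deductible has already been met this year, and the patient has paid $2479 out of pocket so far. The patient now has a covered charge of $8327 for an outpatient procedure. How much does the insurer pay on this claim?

With the deductible met, the entire $8327 is subject to coinsurance.
Patient's 15% share of $8327 is $1249.05.
Cumulative spending $2479 + $1249.05 = $3728.05 stays under the $13100 maximum.
The plan picks up $8327 − $1249.05 = $7077.95.

$7077.95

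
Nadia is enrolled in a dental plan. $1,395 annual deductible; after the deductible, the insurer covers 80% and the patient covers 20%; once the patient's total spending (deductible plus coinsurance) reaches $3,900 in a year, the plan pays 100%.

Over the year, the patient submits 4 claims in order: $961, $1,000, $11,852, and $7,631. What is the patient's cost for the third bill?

#1 ($961): entire amount goes to the deductible. Cost to patient: $961. OOP to date $961.
#2 ($1,000): $434 finishes the deductible; $566 goes to coinsurance; coinsurance $566 × 20% = $113.20. Cost to patient: $547.20. OOP to date $1,508.20.
#3 ($11,852): deductible already satisfied, so patient's share is 20% × $11,852 = $2,370.40. Cost to patient: $2,370.40. OOP to date $3,878.60.

$2,370.40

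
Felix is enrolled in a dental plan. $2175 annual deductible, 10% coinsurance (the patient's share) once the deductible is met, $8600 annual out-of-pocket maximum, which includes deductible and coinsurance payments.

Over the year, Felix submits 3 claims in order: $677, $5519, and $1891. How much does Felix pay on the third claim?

$189.10

#1 ($677): fully absorbed by the deductible. Patient pays $677; OOP now $677.
#2 ($5519): $1498 finishes the deductible; $4021 goes to coinsurance; 10% of $4021 = $402.10. Cost to patient: $1900.10. OOP to date $2577.10.
#3 ($1891): deductible met; 10% of $1891 = $189.10. Cost to patient: $189.10. OOP to date $2766.20.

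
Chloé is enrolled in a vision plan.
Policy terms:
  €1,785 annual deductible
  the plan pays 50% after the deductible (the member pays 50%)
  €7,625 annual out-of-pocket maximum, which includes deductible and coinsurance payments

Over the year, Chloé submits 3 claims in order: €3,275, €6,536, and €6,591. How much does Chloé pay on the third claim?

#1 (€3,275): €1,785 to deductible, leaving €1,490; member's 50% is €745. Member pays €2,530; OOP now €2,530.
#2 (€6,536): deductible met; 50% of €6,536 = €3,268. Member owes €3,268 (running OOP €5,798).
#3 (€6,591): deductible already satisfied, so member's share is 50% × €6,591 = €3,295.50. That would push OOP to €9,093.50, over the €7,625 cap, so member pays €7,625 − €5,798 = €1,827.

€1,827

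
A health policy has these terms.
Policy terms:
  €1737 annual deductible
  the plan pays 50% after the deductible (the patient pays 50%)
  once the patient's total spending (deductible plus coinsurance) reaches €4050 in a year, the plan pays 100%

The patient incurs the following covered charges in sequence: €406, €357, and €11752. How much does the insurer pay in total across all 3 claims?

€8465

#1 (€406): entire amount goes to the deductible. Patient pays €406; OOP now €406. Plan pays €406 − €406 = €0.
#2 (€357): all of it applies to the deductible. Cost to patient: €357. OOP to date €763. Plan pays €357 − €357 = €0.
#3 (€11752): €974 to deductible, leaving €10778; coinsurance €10778 × 50% = €5389. Deductible plus coinsurance: €974 + €5389 = €6363. That would push OOP to €7126, over the €4050 cap, so patient pays €4050 − €763 = €3287. Plan pays €11752 − €3287 = €8465.
Insurer total = bills − patient's total = €12515 − €4050 = €8465.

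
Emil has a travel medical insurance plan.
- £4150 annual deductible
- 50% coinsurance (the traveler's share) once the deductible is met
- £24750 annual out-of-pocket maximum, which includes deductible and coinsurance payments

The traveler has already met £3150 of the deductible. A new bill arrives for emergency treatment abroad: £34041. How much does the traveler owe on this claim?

£3150 of the £4150 deductible is already met, leaving £1000.
That leaves £34041 − £1000 = £33041 for coinsurance.
Coinsurance: £33041 × 50% = £16520.50.
So the traveler owes £1000 + £16520.50 = £17520.50 before any cap.
Cumulative spending £3150 + £17520.50 = £20670.50 stays under the £24750 maximum.

£17520.50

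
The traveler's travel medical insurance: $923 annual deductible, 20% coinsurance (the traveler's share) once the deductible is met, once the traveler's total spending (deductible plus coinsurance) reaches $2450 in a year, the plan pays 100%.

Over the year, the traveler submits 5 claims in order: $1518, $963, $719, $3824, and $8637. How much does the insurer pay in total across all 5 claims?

#1 ($1518): $923 finishes the deductible; $595 goes to coinsurance; traveler's 20% is $119. Cost to traveler: $1042. OOP to date $1042. Plan pays $1518 − $1042 = $476.
#2 ($963): 20% coinsurance on $963 = $192.60. Traveler pays $192.60; OOP now $1234.60. Plan pays $963 − $192.60 = $770.40.
#3 ($719): deductible met; 20% of $719 = $143.80. Traveler owes $143.80 (running OOP $1378.40). Insurer: $719 − $143.80 = $575.20.
#4 ($3824): 20% coinsurance on $3824 = $764.80. Traveler pays $764.80; OOP now $2143.20. Insurer: $3824 − $764.80 = $3059.20.
#5 ($8637): 20% coinsurance on $8637 = $1727.40. OOP would hit $3870.60 > $2450, so the cap limits the traveler to $2450 − $2143.20 = $306.80. Plan pays $8637 − $306.80 = $8330.20.
Insurer total = bills − traveler's total = $15661 − $2450 = $13211.

$13211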